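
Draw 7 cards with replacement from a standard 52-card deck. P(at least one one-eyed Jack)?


P(not a one-eyed Jack) = 50/52 = 25/26
P(none in 7 draws) = (25/26)^7 = 6103515625/8031810176
P(≥1 one-eyed Jack) = 1 - 6103515625/8031810176 = 1928294551/8031810176

P = 1928294551/8031810176 ≈ 24.01%


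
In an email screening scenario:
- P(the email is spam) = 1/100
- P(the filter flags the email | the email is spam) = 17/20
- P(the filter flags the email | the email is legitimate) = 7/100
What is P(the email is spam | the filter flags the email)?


Using Bayes' theorem:
P(A|B) = P(B|A)·P(A) / P(B)

P(the filter flags the email) = 17/20 × 1/100 + 7/100 × 99/100
= 17/2000 + 693/10000 = 389/5000

P(the email is spam|the filter flags the email) = (17/2000) / (389/5000) = 85/778

P(the email is spam|the filter flags the email) = 85/778 ≈ 10.93%


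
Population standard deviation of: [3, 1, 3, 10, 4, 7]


Mean = 28/6 = 14/3
  (3-14/3)²=25/9
  (1-14/3)²=121/9
  (3-14/3)²=25/9
  (10-14/3)²=256/9
  (4-14/3)²=4/9
  (7-14/3)²=49/9
Σ(x-μ)² = 160/3
σ² = (160/3)/6 = 80/9

σ = √(80/9) ≈ 2.9814


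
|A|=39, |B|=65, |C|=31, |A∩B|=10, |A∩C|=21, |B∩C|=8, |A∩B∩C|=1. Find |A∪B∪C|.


|A∪B∪C| = 39+65+31-10-21-8+1 = 97

|A∪B∪C| = 97


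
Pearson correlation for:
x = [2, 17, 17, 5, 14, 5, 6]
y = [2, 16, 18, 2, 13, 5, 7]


n=7, Σx=66, Σy=63, Σxy=841, Σx²=864, Σy²=831
r = (7×841 - 66×63)/√((7×864 - 66²)(7×831 - 63²))
= 1729/√(1692×1848) = 1729/√3126816 ≈ 1729/1768.2805 ≈ 0.9778

r ≈ 0.9778


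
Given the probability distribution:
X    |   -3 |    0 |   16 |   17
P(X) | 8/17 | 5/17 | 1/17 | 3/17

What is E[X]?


E[X] = Σ x·P(X=x)
= (-3)×(8/17) + (0)×(5/17) + (16)×(1/17) + (17)×(3/17)
= 43/17

E[X] = 43/17


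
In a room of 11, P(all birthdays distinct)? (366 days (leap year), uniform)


P(all different) = Π(366-i)/366 for i=0..10
= (366/366)×(365/366)×...×(356/366)
= 0.859219

P ≈ 0.8592 ≈ 85.92%


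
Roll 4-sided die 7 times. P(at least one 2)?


P(no 2)^7 = (3/4)^7 = 2187/16384
P(≥1) = 1 - 2187/16384 = 14197/16384

P = 14197/16384 ≈ 86.65%


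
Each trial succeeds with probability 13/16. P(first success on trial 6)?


Geometric: P(X=6) = (1-p)^(k-1)×p = (3/16)^5×13/16 = 3159/16777216

P(X=6) = 3159/16777216 ≈ 0.02%


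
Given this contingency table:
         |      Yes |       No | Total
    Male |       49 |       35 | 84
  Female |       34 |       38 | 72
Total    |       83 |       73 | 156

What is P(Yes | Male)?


P(Yes | Male) = 49/(49+35) = 49/84 = 7/12

P(Yes|Male) = 7/12 ≈ 58.33%


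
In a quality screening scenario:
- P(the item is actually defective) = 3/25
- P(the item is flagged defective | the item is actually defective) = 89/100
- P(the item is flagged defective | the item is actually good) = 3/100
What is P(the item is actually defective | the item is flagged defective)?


Using Bayes' theorem:
P(A|B) = P(B|A)·P(A) / P(B)

P(the item is flagged defective) = 89/100 × 3/25 + 3/100 × 22/25
= 267/2500 + 33/1250 = 333/2500

P(the item is actually defective|the item is flagged defective) = (267/2500) / (333/2500) = 89/111

P(the item is actually defective|the item is flagged defective) = 89/111 ≈ 80.18%


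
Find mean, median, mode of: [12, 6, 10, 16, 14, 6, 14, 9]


Sorted: [6, 6, 9, 10, 12, 14, 14, 16]
Mean = 87/8
Median = 11
Freq: {12: 1, 6: 2, 10: 1, 16: 1, 14: 2, 9: 1}
Mode: [6, 14]

Mean=87/8, Median=11, Mode=[6, 14]


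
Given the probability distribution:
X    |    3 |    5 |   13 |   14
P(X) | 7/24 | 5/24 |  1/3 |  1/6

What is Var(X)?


E[X] = 103/12
E[X²] = 581/6
Var(X) = E[X²] - (E[X])² = 581/6 - 10609/144 = 3335/144

Var(X) = 3335/144 ≈ 23.1597


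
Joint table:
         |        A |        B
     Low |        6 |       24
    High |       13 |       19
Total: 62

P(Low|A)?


P(Low|A) = 6/(6+13) = 6/19

P = 6/19 ≈ 31.58%


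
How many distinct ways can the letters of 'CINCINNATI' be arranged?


Letters: 10, freq: {'C': 2, 'I': 3, 'N': 3, 'A': 1, 'T': 1}
10!/(2!×3!×3!×1!×1!) = 3628800/72 = 50400

50400


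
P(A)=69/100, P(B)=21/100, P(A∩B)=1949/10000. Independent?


P(A)×P(B) = 1449/10000
P(A∩B) = 1949/10000
Not equal → NOT independent

No, not independent


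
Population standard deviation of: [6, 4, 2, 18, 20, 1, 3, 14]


Mean = 68/8 = 17/2
  (6-17/2)²=25/4
  (4-17/2)²=81/4
  (2-17/2)²=169/4
  (18-17/2)²=361/4
  (20-17/2)²=529/4
  (1-17/2)²=225/4
  (3-17/2)²=121/4
  (14-17/2)²=121/4
Σ(x-μ)² = 408
σ² = 408/8 = 51

σ = √(51) ≈ 7.1414


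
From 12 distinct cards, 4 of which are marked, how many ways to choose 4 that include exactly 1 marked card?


Choose 1 of the 4 marked cards and 3 of the other 8 cards:
C(4,1)×C(8,3) = 4×56 = 224

224


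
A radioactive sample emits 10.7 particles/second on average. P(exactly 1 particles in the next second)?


Poisson(λ=10.7): P(X=1) = e^(-λ)×λ^k/k!
= e^(-10.7) × 10.7^1 / 1!
≈ 2.254493791e-05 × 10.7 / 1 ≈ 0.000241

P(X=1) ≈ 0.000241 ≈ 0.02%


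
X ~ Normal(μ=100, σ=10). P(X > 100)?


z = (100-100)/10 = 0.0
P(X > 100) = 1 - P(Z ≤ 0.0) = 1 - 0.5000 = 0.5000

P(X > 100) ≈ 0.5000


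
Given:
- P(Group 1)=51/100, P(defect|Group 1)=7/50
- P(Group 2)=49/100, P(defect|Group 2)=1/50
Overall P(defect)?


P(B) = Σ P(B|Aᵢ)×P(Aᵢ)
  7/50×51/100 = 357/5000
  1/50×49/100 = 49/5000
Sum = 203/2500

P(defect) = 203/2500 ≈ 8.12%


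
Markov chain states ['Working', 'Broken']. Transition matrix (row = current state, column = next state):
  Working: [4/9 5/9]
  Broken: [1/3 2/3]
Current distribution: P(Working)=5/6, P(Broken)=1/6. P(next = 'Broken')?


P(next=Broken) = Σᵢ P(now=i)×P(i→Broken)
= 5/6×5/9 + 1/6×2/3
= 25/54 + 1/9 = 31/54

P = 31/54 ≈ 0.5741


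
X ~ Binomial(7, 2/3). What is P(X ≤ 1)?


P(X ≤ 1) = Σ P(X=i) for i=0..1
P(X=0) = 1/2187
P(X=1) = 14/2187
Sum = 5/729

P(X ≤ 1) = 5/729 ≈ 0.69%


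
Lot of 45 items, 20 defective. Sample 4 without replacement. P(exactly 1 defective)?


Hypergeometric: C(20,1)×C(25,3)/C(45,4)
= 20×2300/148995 = 9200/29799

P(X=1) = 9200/29799 ≈ 30.87%


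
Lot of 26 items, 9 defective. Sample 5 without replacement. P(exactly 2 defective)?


Hypergeometric: C(9,2)×C(17,3)/C(26,5)
= 36×680/65780 = 1224/3289

P(X=2) = 1224/3289 ≈ 37.21%


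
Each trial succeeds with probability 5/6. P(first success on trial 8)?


Geometric: P(X=8) = (1-p)^(k-1)×p = (1/6)^7×5/6 = 5/1679616

P(X=8) = 5/1679616 ≈ 0.00%


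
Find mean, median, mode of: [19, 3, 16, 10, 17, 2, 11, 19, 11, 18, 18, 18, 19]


Sorted: [2, 3, 10, 11, 11, 16, 17, 18, 18, 18, 19, 19, 19]
Mean = 181/13
Median = 17
Freq: {19: 3, 3: 1, 16: 1, 10: 1, 17: 1, 2: 1, 11: 2, 18: 3}
Mode: [18, 19]

Mean=181/13, Median=17, Mode=[18, 19]


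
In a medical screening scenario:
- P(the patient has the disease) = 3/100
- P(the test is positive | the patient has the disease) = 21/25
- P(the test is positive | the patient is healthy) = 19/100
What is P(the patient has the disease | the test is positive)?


Using Bayes' theorem:
P(A|B) = P(B|A)·P(A) / P(B)

P(the test is positive) = 21/25 × 3/100 + 19/100 × 97/100
= 63/2500 + 1843/10000 = 419/2000

P(the patient has the disease|the test is positive) = (63/2500) / (419/2000) = 252/2095

P(the patient has the disease|the test is positive) = 252/2095 ≈ 12.03%


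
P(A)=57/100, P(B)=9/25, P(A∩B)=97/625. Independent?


P(A)×P(B) = 513/2500
P(A∩B) = 97/625
Not equal → NOT independent

No, not independent


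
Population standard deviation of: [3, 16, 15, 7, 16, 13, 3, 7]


Mean = 80/8 = 10
  (3-10)²=49
  (16-10)²=36
  (15-10)²=25
  (7-10)²=9
  (16-10)²=36
  (13-10)²=9
  (3-10)²=49
  (7-10)²=9
Σ(x-μ)² = 222
σ² = 222/8 = 111/4

σ = √(111/4) ≈ 5.2678


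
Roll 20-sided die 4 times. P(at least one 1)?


P(no 1)^4 = (19/20)^4 = 130321/160000
P(≥1) = 1 - 130321/160000 = 29679/160000

P = 29679/160000 ≈ 18.55%


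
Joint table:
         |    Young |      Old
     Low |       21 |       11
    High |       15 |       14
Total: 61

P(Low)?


P(Low) = (21+11)/61 = 32/61

P(Low) = 32/61 ≈ 52.46%


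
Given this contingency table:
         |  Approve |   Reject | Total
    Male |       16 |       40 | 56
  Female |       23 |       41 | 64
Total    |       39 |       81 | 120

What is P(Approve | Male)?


P(Approve | Male) = 16/(16+40) = 16/56 = 2/7

P(Approve|Male) = 2/7 ≈ 28.57%


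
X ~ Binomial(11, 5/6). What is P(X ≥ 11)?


P(X ≥ 11) = Σ P(X=i) for i=11..11
P(X=11) = 48828125/362797056
Sum = 48828125/362797056

P(X ≥ 11) = 48828125/362797056 ≈ 13.46%


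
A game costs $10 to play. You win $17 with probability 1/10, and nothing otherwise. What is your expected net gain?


E[gain] = (17-10)×1/10 + (-10)×9/10
= 7/10 - 9 = -83/10

Expected net gain = $-83/10 ≈ $-8.30


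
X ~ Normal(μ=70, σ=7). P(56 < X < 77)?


z₁=(56-70)/7=-2.0, z₂=(77-70)/7=1.0
P = Φ(1.0) - Φ(-2.0) = 0.841345 - 0.022750 = 0.818595 ≈ 0.8186

P(56 < X < 77) ≈ 0.8186


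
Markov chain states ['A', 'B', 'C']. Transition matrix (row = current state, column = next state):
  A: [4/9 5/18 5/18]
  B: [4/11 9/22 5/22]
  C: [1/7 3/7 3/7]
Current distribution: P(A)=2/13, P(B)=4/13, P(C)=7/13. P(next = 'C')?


P(next=C) = Σᵢ P(now=i)×P(i→C)
= 2/13×5/18 + 4/13×5/22 + 7/13×3/7
= 5/117 + 10/143 + 3/13 = 34/99

P = 34/99 ≈ 0.3434


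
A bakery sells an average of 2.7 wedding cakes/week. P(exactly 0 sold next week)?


Poisson(λ=2.7): P(X=0) = e^(-λ)×λ^k/k!
= e^(-2.7) × 2.7^0 / 0!
≈ 0.06720551274 × 1 / 1 ≈ 0.067206

P(X=0) ≈ 0.067206 ≈ 6.72%


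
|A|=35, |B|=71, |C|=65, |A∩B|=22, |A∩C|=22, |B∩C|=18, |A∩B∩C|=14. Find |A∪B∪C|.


|A∪B∪C| = 35+71+65-22-22-18+14 = 123

|A∪B∪C| = 123


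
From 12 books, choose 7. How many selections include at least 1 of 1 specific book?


Complement: C(12,7) - C(11,7) = 792 - 330 = 462

462


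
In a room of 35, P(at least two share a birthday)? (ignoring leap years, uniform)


P(all different) = Π(365-i)/365 for i=0..34
= 0.185617
P(match) = 1 - 0.185617 = 0.814383

P ≈ 0.8144 ≈ 81.44%


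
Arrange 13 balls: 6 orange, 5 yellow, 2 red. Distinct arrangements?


13!/(6!×5!×2!) = 36036

36036


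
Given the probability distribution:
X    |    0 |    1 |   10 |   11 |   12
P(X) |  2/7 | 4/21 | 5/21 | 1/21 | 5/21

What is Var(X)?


E[X] = 125/21
E[X²] = 1345/21
Var(X) = E[X²] - (E[X])² = 1345/21 - 15625/441 = 12620/441

Var(X) = 12620/441 ≈ 28.6168


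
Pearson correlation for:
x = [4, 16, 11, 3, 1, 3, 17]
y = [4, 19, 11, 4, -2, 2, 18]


n=7, Σx=55, Σy=56, Σxy=763, Σx²=701, Σy²=846
r = (7×763 - 55×56)/√((7×701 - 55²)(7×846 - 56²))
= 2261/√(1882×2786) = 2261/√5243252 ≈ 2261/2289.8148 ≈ 0.9874

r ≈ 0.9874


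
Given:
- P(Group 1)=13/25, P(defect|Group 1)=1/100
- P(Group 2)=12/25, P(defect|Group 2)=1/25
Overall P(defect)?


P(B) = Σ P(B|Aᵢ)×P(Aᵢ)
  1/100×13/25 = 13/2500
  1/25×12/25 = 12/625
Sum = 61/2500

P(defect) = 61/2500 ≈ 2.44%


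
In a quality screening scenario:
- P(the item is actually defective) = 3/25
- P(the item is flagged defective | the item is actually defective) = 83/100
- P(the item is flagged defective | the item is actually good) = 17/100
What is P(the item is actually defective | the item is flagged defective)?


Using Bayes' theorem:
P(A|B) = P(B|A)·P(A) / P(B)

P(the item is flagged defective) = 83/100 × 3/25 + 17/100 × 22/25
= 249/2500 + 187/1250 = 623/2500

P(the item is actually defective|the item is flagged defective) = (249/2500) / (623/2500) = 249/623

P(the item is actually defective|the item is flagged defective) = 249/623 ≈ 39.97%


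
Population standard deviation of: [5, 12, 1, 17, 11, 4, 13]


Mean = 63/7 = 9
  (5-9)²=16
  (12-9)²=9
  (1-9)²=64
  (17-9)²=64
  (11-9)²=4
  (4-9)²=25
  (13-9)²=16
Σ(x-μ)² = 198
σ² = 198/7

σ = √(198/7) ≈ 5.3184


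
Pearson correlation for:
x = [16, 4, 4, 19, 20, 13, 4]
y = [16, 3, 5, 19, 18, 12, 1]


n=7, Σx=80, Σy=74, Σxy=1169, Σx²=1234, Σy²=1120
r = (7×1169 - 80×74)/√((7×1234 - 80²)(7×1120 - 74²))
= 2263/√(2238×2364) = 2263/√5290632 ≈ 2263/2300.1374 ≈ 0.9839

r ≈ 0.9839


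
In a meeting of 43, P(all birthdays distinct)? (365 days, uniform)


P(all different) = Π(365-i)/365 for i=0..42
= (365/365)×(364/365)×...×(323/365)
= 0.076077

P ≈ 0.0761 ≈ 7.61%


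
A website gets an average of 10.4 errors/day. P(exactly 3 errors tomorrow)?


Poisson(λ=10.4): P(X=3) = e^(-λ)×λ^k/k!
= e^(-10.4) × 10.4^3 / 3!
≈ 3.043248301e-05 × 1124.864 / 6 ≈ 0.005705

P(X=3) ≈ 0.005705 ≈ 0.57%


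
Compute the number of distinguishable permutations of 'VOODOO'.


Letters: 6, freq: {'V': 1, 'O': 4, 'D': 1}
6!/(1!×4!×1!) = 720/24 = 30

30


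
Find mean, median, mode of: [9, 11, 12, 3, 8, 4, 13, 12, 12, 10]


Sorted: [3, 4, 8, 9, 10, 11, 12, 12, 12, 13]
Mean = 94/10 = 47/5
Median = 21/2
Freq: {9: 1, 11: 1, 12: 3, 3: 1, 8: 1, 4: 1, 13: 1, 10: 1}
Mode: [12]

Mean=47/5, Median=21/2, Mode=12


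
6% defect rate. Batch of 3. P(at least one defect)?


P(all good) = (47/50)^3 = 103823/125000
P(≥1 defect) = 21177/125000

P = 21177/125000 ≈ 16.94%


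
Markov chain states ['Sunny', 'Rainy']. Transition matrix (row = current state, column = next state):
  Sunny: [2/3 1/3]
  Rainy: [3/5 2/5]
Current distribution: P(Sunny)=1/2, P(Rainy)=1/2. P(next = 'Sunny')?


P(next=Sunny) = Σᵢ P(now=i)×P(i→Sunny)
= 1/2×2/3 + 1/2×3/5
= 1/3 + 3/10 = 19/30

P = 19/30 ≈ 0.6333


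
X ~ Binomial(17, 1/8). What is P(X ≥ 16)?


P(X ≥ 16) = Σ P(X=i) for i=16..17
P(X=16) = 119/2251799813685248
P(X=17) = 1/2251799813685248
Sum = 15/281474976710656

P(X ≥ 16) = 15/281474976710656 ≈ 0.00%


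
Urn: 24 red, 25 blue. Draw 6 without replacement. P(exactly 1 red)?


Hypergeometric: C(24,1)×C(25,5)/C(49,6)
= 24×53130/13983816 = 30/329

P(X=1) = 30/329 ≈ 9.12%


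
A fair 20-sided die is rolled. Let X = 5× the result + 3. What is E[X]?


E[die] = (1+20)/2 = 21/2
E[X] = 5×21/2 + 3 = 111/2

E[X] = 111/2


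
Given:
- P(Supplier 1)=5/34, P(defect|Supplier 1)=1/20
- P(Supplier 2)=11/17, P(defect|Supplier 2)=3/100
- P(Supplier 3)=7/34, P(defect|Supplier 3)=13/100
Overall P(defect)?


P(B) = Σ P(B|Aᵢ)×P(Aᵢ)
  1/20×5/34 = 1/136
  3/100×11/17 = 33/1700
  13/100×7/34 = 91/3400
Sum = 91/1700

P(defect) = 91/1700 ≈ 5.35%


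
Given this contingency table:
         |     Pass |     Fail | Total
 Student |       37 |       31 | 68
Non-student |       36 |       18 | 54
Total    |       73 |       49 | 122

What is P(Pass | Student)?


P(Pass | Student) = 37/(37+31) = 37/68

P(Pass|Student) = 37/68 ≈ 54.41%


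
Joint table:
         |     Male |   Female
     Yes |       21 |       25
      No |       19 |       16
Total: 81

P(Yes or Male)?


P(Yes∨Male) = P(Yes) + P(Male) - P(Yes∧Male)
= (46 + 40 - 21)/81 = 65/81

P = 65/81 ≈ 80.25%


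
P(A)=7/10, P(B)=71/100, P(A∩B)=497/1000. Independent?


P(A)×P(B) = 497/1000
P(A∩B) = 497/1000
Equal ✓ → Independent

Yes, independent


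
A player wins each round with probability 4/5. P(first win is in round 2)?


Geometric: P(X=2) = (1-p)^(k-1)×p = (1/5)^1×4/5 = 4/25

P(X=2) = 4/25 ≈ 16.00%


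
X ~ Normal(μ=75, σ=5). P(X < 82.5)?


z = (82.5-75)/5 = 1.5
P(Z < 1.5) = 0.9332

P(X < 82.5) ≈ 0.9332


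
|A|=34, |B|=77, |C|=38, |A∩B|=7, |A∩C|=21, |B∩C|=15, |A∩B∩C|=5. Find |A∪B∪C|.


|A∪B∪C| = 34+77+38-7-21-15+5 = 111

|A∪B∪C| = 111


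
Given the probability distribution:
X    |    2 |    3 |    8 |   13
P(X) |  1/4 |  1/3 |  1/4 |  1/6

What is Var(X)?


E[X] = 17/3
E[X²] = 289/6
Var(X) = E[X²] - (E[X])² = 289/6 - 289/9 = 289/18

Var(X) = 289/18 ≈ 16.0556


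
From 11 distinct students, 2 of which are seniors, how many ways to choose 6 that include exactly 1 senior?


Choose 1 of the 2 seniors and 5 of the other 9 students:
C(2,1)×C(9,5) = 2×126 = 252

252


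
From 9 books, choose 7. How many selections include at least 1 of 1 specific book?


Complement: C(9,7) - C(8,7) = 36 - 8 = 28

28


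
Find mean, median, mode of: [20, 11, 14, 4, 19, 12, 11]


Sorted: [4, 11, 11, 12, 14, 19, 20]
Mean = 91/7 = 13
Median = 12
Freq: {20: 1, 11: 2, 14: 1, 4: 1, 19: 1, 12: 1}
Mode: [11]

Mean=13, Median=12, Mode=11


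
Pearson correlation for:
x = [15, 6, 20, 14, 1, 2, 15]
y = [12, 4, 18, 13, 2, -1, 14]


n=7, Σx=73, Σy=62, Σxy=956, Σx²=1087, Σy²=854
r = (7×956 - 73×62)/√((7×1087 - 73²)(7×854 - 62²))
= 2166/√(2280×2134) = 2166/√4865520 ≈ 2166/2205.7924 ≈ 0.9820

r ≈ 0.9820


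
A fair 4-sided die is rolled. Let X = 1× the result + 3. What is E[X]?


E[die] = (1+4)/2 = 5/2
E[X] = 1×5/2 + 3 = 11/2

E[X] = 11/2


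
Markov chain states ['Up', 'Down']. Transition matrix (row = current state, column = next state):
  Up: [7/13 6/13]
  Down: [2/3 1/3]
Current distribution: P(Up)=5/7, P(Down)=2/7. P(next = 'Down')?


P(next=Down) = Σᵢ P(now=i)×P(i→Down)
= 5/7×6/13 + 2/7×1/3
= 30/91 + 2/21 = 116/273

P = 116/273 ≈ 0.4249


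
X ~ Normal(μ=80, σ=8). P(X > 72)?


z = (72-80)/8 = -1.0
P(X > 72) = 1 - P(Z ≤ -1.0) = 1 - 0.1587 = 0.8413

P(X > 72) ≈ 0.8413


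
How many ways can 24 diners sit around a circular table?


Circular arrangements of 24 distinct objects: fix one position to break rotational symmetry.
(n-1)! = 23! = 25852016738884976640000

25852016738884976640000


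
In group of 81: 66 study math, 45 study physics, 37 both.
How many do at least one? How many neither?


|A∪B| = 66+45-37 = 74
Neither = 81-74 = 7

At least one: 74; Neither: 7


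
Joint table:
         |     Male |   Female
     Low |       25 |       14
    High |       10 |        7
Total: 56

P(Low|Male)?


P(Low|Male) = 25/(25+10) = 25/35 = 5/7

P = 5/7 ≈ 71.43%


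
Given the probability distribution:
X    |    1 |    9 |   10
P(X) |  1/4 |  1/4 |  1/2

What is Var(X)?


E[X] = 15/2
E[X²] = 141/2
Var(X) = E[X²] - (E[X])² = 141/2 - 225/4 = 57/4

Var(X) = 57/4 ≈ 14.2500


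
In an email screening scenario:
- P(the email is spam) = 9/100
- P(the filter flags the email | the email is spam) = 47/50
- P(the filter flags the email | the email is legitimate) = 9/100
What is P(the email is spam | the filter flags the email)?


Using Bayes' theorem:
P(A|B) = P(B|A)·P(A) / P(B)

P(the filter flags the email) = 47/50 × 9/100 + 9/100 × 91/100
= 423/5000 + 819/10000 = 333/2000

P(the email is spam|the filter flags the email) = (423/5000) / (333/2000) = 94/185

P(the email is spam|the filter flags the email) = 94/185 ≈ 50.81%


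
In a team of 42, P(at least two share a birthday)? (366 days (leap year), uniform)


P(all different) = Π(366-i)/366 for i=0..41
= 0.086572
P(match) = 1 - 0.086572 = 0.913428

P ≈ 0.9134 ≈ 91.34%


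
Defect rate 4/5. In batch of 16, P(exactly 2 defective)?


Binomial: P(X=2) = C(16,2)×p^2×(1-p)^14
= 120 × 16/25 × 1/6103515625 = 384/30517578125

P(X=2) = 384/30517578125 ≈ 0.00%


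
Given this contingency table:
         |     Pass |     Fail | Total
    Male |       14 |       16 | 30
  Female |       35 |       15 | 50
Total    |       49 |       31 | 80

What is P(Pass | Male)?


P(Pass | Male) = 14/(14+16) = 14/30 = 7/15

P(Pass|Male) = 7/15 ≈ 46.67%


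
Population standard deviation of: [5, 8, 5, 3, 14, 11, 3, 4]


Mean = 53/8
  (5-53/8)²=169/64
  (8-53/8)²=121/64
  (5-53/8)²=169/64
  (3-53/8)²=841/64
  (14-53/8)²=3481/64
  (11-53/8)²=1225/64
  (3-53/8)²=841/64
  (4-53/8)²=441/64
Σ(x-μ)² = 911/8
σ² = (911/8)/8 = 911/64

σ = √(911/64) ≈ 3.7728


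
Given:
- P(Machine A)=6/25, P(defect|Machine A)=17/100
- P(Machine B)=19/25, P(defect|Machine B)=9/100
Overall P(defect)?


P(B) = Σ P(B|Aᵢ)×P(Aᵢ)
  17/100×6/25 = 51/1250
  9/100×19/25 = 171/2500
Sum = 273/2500

P(defect) = 273/2500 ≈ 10.92%


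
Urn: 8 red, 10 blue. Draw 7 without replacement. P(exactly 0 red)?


Hypergeometric: C(8,0)×C(10,7)/C(18,7)
= 1×120/31824 = 5/1326

P(X=0) = 5/1326 ≈ 0.38%


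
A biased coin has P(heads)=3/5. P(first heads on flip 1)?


Geometric: P(X=1) = (1-p)^(k-1)×p = (2/5)^0×3/5 = 3/5

P(X=1) = 3/5 ≈ 60.00%


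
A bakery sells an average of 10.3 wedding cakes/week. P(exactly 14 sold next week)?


Poisson(λ=10.3): P(X=14) = e^(-λ)×λ^k/k!
= e^(-10.3) × 10.3^14 / 14!
≈ 3.363309519e-05 × 1.51258972486e+14 / 87178291200 ≈ 0.058355

P(X=14) ≈ 0.058355 ≈ 5.84%


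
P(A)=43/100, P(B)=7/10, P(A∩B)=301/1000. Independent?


P(A)×P(B) = 301/1000
P(A∩B) = 301/1000
Equal ✓ → Independent

Yes, independent


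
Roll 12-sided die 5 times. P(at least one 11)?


P(no 11)^5 = (11/12)^5 = 161051/248832
P(≥1) = 1 - 161051/248832 = 87781/248832

P = 87781/248832 ≈ 35.28%


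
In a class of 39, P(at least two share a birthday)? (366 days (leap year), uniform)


P(all different) = Π(366-i)/366 for i=0..38
= 0.122510
P(match) = 1 - 0.122510 = 0.877490

P ≈ 0.8775 ≈ 87.75%


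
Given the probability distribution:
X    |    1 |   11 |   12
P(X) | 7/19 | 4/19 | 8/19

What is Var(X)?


E[X] = 147/19
E[X²] = 1643/19
Var(X) = E[X²] - (E[X])² = 1643/19 - 21609/361 = 9608/361

Var(X) = 9608/361 ≈ 26.6150


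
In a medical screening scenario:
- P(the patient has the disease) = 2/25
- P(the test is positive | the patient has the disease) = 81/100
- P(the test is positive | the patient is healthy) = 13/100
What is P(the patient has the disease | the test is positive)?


Using Bayes' theorem:
P(A|B) = P(B|A)·P(A) / P(B)

P(the test is positive) = 81/100 × 2/25 + 13/100 × 23/25
= 81/1250 + 299/2500 = 461/2500

P(the patient has the disease|the test is positive) = (81/1250) / (461/2500) = 162/461

P(the patient has the disease|the test is positive) = 162/461 ≈ 35.14%


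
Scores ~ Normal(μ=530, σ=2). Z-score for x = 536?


z = (x - μ)/σ = (536 - 530)/2 = 3.0

z = 3.0


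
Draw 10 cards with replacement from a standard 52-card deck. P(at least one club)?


P(not a club) = 39/52 = 3/4
P(none in 10 draws) = (3/4)^10 = 59049/1048576
P(≥1 club) = 1 - 59049/1048576 = 989527/1048576

P = 989527/1048576 ≈ 94.37%


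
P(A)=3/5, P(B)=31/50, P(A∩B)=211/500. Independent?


P(A)×P(B) = 93/250
P(A∩B) = 211/500
Not equal → NOT independent

No, not independent


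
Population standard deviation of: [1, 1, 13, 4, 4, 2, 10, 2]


Mean = 37/8
  (1-37/8)²=841/64
  (1-37/8)²=841/64
  (13-37/8)²=4489/64
  (4-37/8)²=25/64
  (4-37/8)²=25/64
  (2-37/8)²=441/64
  (10-37/8)²=1849/64
  (2-37/8)²=441/64
Σ(x-μ)² = 1119/8
σ² = (1119/8)/8 = 1119/64

σ = √(1119/64) ≈ 4.1814


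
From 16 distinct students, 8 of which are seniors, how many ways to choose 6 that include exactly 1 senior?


Choose 1 of the 8 seniors and 5 of the other 8 students:
C(8,1)×C(8,5) = 8×56 = 448

448


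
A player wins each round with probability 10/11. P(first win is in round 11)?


Geometric: P(X=11) = (1-p)^(k-1)×p = (1/11)^10×10/11 = 10/285311670611

P(X=11) = 10/285311670611 ≈ 0.00%


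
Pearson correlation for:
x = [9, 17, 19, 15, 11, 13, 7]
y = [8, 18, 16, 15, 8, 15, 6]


n=7, Σx=91, Σy=86, Σxy=1232, Σx²=1295, Σy²=1194
r = (7×1232 - 91×86)/√((7×1295 - 91²)(7×1194 - 86²))
= 798/√(784×962) = 798/√754208 ≈ 798/868.4515 ≈ 0.9189

r ≈ 0.9189


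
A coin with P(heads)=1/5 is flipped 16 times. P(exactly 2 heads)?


Binomial: P(X=2) = C(16,2)×p^2×(1-p)^14
= 120 × 1/25 × 268435456/6103515625 = 6442450944/30517578125

P(X=2) = 6442450944/30517578125 ≈ 21.11%


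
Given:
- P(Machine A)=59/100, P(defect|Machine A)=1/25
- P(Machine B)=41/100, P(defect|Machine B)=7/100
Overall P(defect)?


P(B) = Σ P(B|Aᵢ)×P(Aᵢ)
  1/25×59/100 = 59/2500
  7/100×41/100 = 287/10000
Sum = 523/10000

P(defect) = 523/10000 ≈ 5.23%


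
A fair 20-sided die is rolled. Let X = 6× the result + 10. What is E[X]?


E[die] = (1+20)/2 = 21/2
E[X] = 6×21/2 + 10 = 73

E[X] = 73


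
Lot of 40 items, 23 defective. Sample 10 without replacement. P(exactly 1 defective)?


Hypergeometric: C(23,1)×C(17,9)/C(40,10)
= 23×24310/847660528 = 115/174344

P(X=1) = 115/174344 ≈ 0.07%


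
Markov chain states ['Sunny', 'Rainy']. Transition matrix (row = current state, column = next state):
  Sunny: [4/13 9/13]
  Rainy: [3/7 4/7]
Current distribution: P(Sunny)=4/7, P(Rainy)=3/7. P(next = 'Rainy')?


P(next=Rainy) = Σᵢ P(now=i)×P(i→Rainy)
= 4/7×9/13 + 3/7×4/7
= 36/91 + 12/49 = 408/637

P = 408/637 ≈ 0.6405


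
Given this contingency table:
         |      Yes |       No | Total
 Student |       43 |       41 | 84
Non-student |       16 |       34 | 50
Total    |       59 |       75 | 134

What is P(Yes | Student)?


P(Yes | Student) = 43/(43+41) = 43/84

P(Yes|Student) = 43/84 ≈ 51.19%


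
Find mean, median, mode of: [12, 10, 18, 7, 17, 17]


Sorted: [7, 10, 12, 17, 17, 18]
Mean = 81/6 = 27/2
Median = 29/2
Freq: {12: 1, 10: 1, 18: 1, 7: 1, 17: 2}
Mode: [17]

Mean=27/2, Median=29/2, Mode=17


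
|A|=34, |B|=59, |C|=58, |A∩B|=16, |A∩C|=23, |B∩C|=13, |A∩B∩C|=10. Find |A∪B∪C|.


|A∪B∪C| = 34+59+58-16-23-13+10 = 109

|A∪B∪C| = 109


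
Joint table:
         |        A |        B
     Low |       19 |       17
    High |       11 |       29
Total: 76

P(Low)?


P(Low) = (19+17)/76 = 36/76 = 9/19

P(Low) = 9/19 ≈ 47.37%


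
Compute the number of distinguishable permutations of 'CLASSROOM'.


Letters: 9, freq: {'C': 1, 'L': 1, 'A': 1, 'S': 2, 'R': 1, 'O': 2, 'M': 1}
9!/(1!×1!×1!×2!×1!×2!×1!) = 362880/4 = 90720

90720


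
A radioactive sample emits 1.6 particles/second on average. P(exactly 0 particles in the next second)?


Poisson(λ=1.6): P(X=0) = e^(-λ)×λ^k/k!
= e^(-1.6) × 1.6^0 / 0!
≈ 0.201896518 × 1 / 1 ≈ 0.201897

P(X=0) ≈ 0.201897 ≈ 20.19%


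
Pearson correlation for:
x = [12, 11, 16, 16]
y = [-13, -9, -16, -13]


n=4, Σx=55, Σy=-51, Σxy=-719, Σx²=777, Σy²=675
r = (4×(-719) - 55×(-51))/√((4×777 - 55²)(4×675 - (-51)²))
= -71/√(83×99) = -71/√8217 ≈ -71/90.6477 ≈ -0.7833

r ≈ -0.7833


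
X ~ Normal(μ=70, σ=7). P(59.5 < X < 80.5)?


z₁=(59.5-70)/7=-1.5, z₂=(80.5-70)/7=1.5
P = Φ(1.5) - Φ(-1.5) = 0.933193 - 0.066807 = 0.866386 ≈ 0.8664

P(59.5 < X < 80.5) ≈ 0.8664


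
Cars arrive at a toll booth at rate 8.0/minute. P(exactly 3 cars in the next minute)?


Poisson(λ=8.0): P(X=3) = e^(-λ)×λ^k/k!
= e^(-8.0) × 8.0^3 / 3!
≈ 0.0003354626279 × 512 / 6 ≈ 0.028626

P(X=3) ≈ 0.028626 ≈ 2.86%


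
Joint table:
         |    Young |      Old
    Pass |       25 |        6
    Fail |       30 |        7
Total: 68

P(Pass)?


P(Pass) = (25+6)/68 = 31/68

P(Pass) = 31/68 ≈ 45.59%


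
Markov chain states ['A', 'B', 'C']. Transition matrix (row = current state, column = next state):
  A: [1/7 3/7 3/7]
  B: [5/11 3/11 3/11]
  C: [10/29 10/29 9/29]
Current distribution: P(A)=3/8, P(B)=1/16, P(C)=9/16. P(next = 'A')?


P(next=A) = Σᵢ P(now=i)×P(i→A)
= 3/8×1/7 + 1/16×5/11 + 9/16×10/29
= 3/56 + 5/176 + 45/232 = 9859/35728

P = 9859/35728 ≈ 0.2759


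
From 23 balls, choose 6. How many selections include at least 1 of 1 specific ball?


Complement: C(23,6) - C(22,6) = 100947 - 74613 = 26334

26334


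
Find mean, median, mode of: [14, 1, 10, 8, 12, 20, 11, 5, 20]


Sorted: [1, 5, 8, 10, 11, 12, 14, 20, 20]
Mean = 101/9
Median = 11
Freq: {14: 1, 1: 1, 10: 1, 8: 1, 12: 1, 20: 2, 11: 1, 5: 1}
Mode: [20]

Mean=101/9, Median=11, Mode=20


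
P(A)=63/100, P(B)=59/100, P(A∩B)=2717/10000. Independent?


P(A)×P(B) = 3717/10000
P(A∩B) = 2717/10000
Not equal → NOT independent

No, not independent


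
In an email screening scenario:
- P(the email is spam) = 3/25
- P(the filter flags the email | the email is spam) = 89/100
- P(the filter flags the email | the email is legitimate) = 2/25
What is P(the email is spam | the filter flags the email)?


Using Bayes' theorem:
P(A|B) = P(B|A)·P(A) / P(B)

P(the filter flags the email) = 89/100 × 3/25 + 2/25 × 22/25
= 267/2500 + 44/625 = 443/2500

P(the email is spam|the filter flags the email) = (267/2500) / (443/2500) = 267/443

P(the email is spam|the filter flags the email) = 267/443 ≈ 60.27%


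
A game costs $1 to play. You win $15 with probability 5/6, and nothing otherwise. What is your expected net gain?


E[gain] = (15-1)×5/6 + (-1)×1/6
= 35/3 - 1/6 = 23/2

Expected net gain = $23/2 ≈ $11.50


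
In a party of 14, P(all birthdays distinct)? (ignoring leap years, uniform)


P(all different) = Π(365-i)/365 for i=0..13
= (365/365)×(364/365)×...×(352/365)
= 0.776897

P ≈ 0.7769 ≈ 77.69%


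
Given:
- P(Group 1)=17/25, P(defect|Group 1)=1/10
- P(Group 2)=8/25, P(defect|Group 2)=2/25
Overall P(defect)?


P(B) = Σ P(B|Aᵢ)×P(Aᵢ)
  1/10×17/25 = 17/250
  2/25×8/25 = 16/625
Sum = 117/1250

P(defect) = 117/1250 ≈ 9.36%


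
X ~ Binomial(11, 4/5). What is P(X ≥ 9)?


P(X ≥ 9) = Σ P(X=i) for i=9..11
P(X=9) = 2883584/9765625
P(X=10) = 11534336/48828125
P(X=11) = 4194304/48828125
Sum = 6029312/9765625

P(X ≥ 9) = 6029312/9765625 ≈ 61.74%


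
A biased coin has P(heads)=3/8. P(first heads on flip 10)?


Geometric: P(X=10) = (1-p)^(k-1)×p = (5/8)^9×3/8 = 5859375/1073741824

P(X=10) = 5859375/1073741824 ≈ 0.55%


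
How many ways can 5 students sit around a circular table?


Circular arrangements of 5 distinct objects: fix one position to break rotational symmetry.
(n-1)! = 4! = 24

24


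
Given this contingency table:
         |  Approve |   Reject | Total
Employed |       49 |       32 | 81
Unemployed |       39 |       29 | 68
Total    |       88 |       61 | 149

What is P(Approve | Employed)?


P(Approve | Employed) = 49/(49+32) = 49/81

P(Approve|Employed) = 49/81 ≈ 60.49%


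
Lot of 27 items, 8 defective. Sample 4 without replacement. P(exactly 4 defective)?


Hypergeometric: C(8,4)×C(19,0)/C(27,4)
= 70×1/17550 = 7/1755

P(X=4) = 7/1755 ≈ 0.40%


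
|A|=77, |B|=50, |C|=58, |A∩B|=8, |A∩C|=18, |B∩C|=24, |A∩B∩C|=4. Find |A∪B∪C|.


|A∪B∪C| = 77+50+58-8-18-24+4 = 139

|A∪B∪C| = 139


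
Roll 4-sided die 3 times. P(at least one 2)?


P(no 2)^3 = (3/4)^3 = 27/64
P(≥1) = 1 - 27/64 = 37/64

P = 37/64 ≈ 57.81%


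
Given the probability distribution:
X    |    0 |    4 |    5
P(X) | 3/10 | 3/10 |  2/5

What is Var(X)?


E[X] = 16/5
E[X²] = 74/5
Var(X) = E[X²] - (E[X])² = 74/5 - 256/25 = 114/25

Var(X) = 114/25 ≈ 4.5600


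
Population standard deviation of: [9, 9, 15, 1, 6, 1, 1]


Mean = 42/7 = 6
  (9-6)²=9
  (9-6)²=9
  (15-6)²=81
  (1-6)²=25
  (6-6)²=0
  (1-6)²=25
  (1-6)²=25
Σ(x-μ)² = 174
σ² = 174/7

σ = √(174/7) ≈ 4.9857


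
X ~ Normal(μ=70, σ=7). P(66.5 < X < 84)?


z₁=(66.5-70)/7=-0.5, z₂=(84-70)/7=2.0
P = Φ(2.0) - Φ(-0.5) = 0.977250 - 0.308538 = 0.668712 ≈ 0.6687

P(66.5 < X < 84) ≈ 0.6687


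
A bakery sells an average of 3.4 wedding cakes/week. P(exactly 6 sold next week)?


Poisson(λ=3.4): P(X=6) = e^(-λ)×λ^k/k!
= e^(-3.4) × 3.4^6 / 6!
≈ 0.03337326996 × 1544.804416 / 720 ≈ 0.071604

P(X=6) ≈ 0.071604 ≈ 7.16%


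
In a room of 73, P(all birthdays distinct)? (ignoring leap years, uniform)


P(all different) = Π(365-i)/365 for i=0..72
= (365/365)×(364/365)×...×(293/365)
= 0.000439

P ≈ 0.0004 ≈ 0.04%


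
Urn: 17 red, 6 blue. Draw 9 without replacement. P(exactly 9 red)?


Hypergeometric: C(17,9)×C(6,0)/C(23,9)
= 24310×1/817190 = 13/437

P(X=9) = 13/437 ≈ 2.97%


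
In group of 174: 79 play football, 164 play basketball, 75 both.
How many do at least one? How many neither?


|A∪B| = 79+164-75 = 168
Neither = 174-168 = 6

At least one: 168; Neither: 6


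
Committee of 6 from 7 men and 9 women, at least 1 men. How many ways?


Count by #men:
  1M,5W: C(7,1)×C(9,5)=882
  2M,4W: C(7,2)×C(9,4)=2646
  3M,3W: C(7,3)×C(9,3)=2940
  4M,2W: C(7,4)×C(9,2)=1260
  5M,1W: C(7,5)×C(9,1)=189
  6M,0W: C(7,6)×C(9,0)=7
Total = 7924

7924


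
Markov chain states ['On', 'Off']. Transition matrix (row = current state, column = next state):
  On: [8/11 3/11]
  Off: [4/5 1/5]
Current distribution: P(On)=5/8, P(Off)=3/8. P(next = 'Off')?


P(next=Off) = Σᵢ P(now=i)×P(i→Off)
= 5/8×3/11 + 3/8×1/5
= 15/88 + 3/40 = 27/110

P = 27/110 ≈ 0.2455


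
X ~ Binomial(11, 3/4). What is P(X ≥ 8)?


P(X ≥ 8) = Σ P(X=i) for i=8..11
P(X=8) = 1082565/4194304
P(X=9) = 1082565/4194304
P(X=10) = 649539/4194304
P(X=11) = 177147/4194304
Sum = 373977/524288

P(X ≥ 8) = 373977/524288 ≈ 71.33%


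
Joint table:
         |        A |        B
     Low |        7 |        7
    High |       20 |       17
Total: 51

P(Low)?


P(Low) = (7+7)/51 = 14/51

P(Low) = 14/51 ≈ 27.45%


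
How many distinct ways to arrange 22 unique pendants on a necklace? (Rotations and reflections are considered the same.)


Free circular arrangements: rotations and reflections both identified.
(n-1)!/2 = 21!/2 = 51090942171709440000/2 = 25545471085854720000

25545471085854720000


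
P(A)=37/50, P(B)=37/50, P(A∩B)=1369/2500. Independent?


P(A)×P(B) = 1369/2500
P(A∩B) = 1369/2500
Equal ✓ → Independent

Yes, independent


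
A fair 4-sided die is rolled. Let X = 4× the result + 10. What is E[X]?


E[die] = (1+4)/2 = 5/2
E[X] = 4×5/2 + 10 = 20

E[X] = 20


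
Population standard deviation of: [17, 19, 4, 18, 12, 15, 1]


Mean = 86/7
  (17-86/7)²=1089/49
  (19-86/7)²=2209/49
  (4-86/7)²=3364/49
  (18-86/7)²=1600/49
  (12-86/7)²=4/49
  (15-86/7)²=361/49
  (1-86/7)²=6241/49
Σ(x-μ)² = 2124/7
σ² = (2124/7)/7 = 2124/49

σ = √(2124/49) ≈ 6.5838


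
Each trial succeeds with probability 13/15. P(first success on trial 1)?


Geometric: P(X=1) = (1-p)^(k-1)×p = (2/15)^0×13/15 = 13/15

P(X=1) = 13/15 ≈ 86.67%


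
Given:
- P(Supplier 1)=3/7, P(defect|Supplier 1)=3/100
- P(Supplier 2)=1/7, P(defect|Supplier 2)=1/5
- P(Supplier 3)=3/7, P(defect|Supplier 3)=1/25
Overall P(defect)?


P(B) = Σ P(B|Aᵢ)×P(Aᵢ)
  3/100×3/7 = 9/700
  1/5×1/7 = 1/35
  1/25×3/7 = 3/175
Sum = 41/700

P(defect) = 41/700 ≈ 5.86%


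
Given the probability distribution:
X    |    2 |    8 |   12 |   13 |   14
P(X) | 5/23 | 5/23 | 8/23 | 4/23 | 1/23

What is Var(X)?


E[X] = 212/23
E[X²] = 2364/23
Var(X) = E[X²] - (E[X])² = 2364/23 - 44944/529 = 9428/529

Var(X) = 9428/529 ≈ 17.8223


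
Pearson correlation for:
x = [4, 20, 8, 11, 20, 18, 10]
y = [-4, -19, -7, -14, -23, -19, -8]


n=7, Σx=91, Σy=-94, Σxy=-1488, Σx²=1425, Σy²=1576
r = (7×(-1488) - 91×(-94))/√((7×1425 - 91²)(7×1576 - (-94)²))
= -1862/√(1694×2196) = -1862/√3720024 ≈ -1862/1928.7364 ≈ -0.9654

r ≈ -0.9654


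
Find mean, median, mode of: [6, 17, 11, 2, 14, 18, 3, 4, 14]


Sorted: [2, 3, 4, 6, 11, 14, 14, 17, 18]
Mean = 89/9
Median = 11
Freq: {6: 1, 17: 1, 11: 1, 2: 1, 14: 2, 18: 1, 3: 1, 4: 1}
Mode: [14]

Mean=89/9, Median=11, Mode=14


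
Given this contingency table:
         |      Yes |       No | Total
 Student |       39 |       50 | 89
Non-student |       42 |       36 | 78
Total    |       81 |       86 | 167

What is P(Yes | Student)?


P(Yes | Student) = 39/(39+50) = 39/89

P(Yes|Student) = 39/89 ≈ 43.82%


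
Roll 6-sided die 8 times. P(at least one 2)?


P(no 2)^8 = (5/6)^8 = 390625/1679616
P(≥1) = 1 - 390625/1679616 = 1288991/1679616

P = 1288991/1679616 ≈ 76.74%


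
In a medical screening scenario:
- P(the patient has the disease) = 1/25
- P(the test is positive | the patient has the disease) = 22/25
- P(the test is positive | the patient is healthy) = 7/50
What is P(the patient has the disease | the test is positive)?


Using Bayes' theorem:
P(A|B) = P(B|A)·P(A) / P(B)

P(the test is positive) = 22/25 × 1/25 + 7/50 × 24/25
= 22/625 + 84/625 = 106/625

P(the patient has the disease|the test is positive) = (22/625) / (106/625) = 11/53

P(the patient has the disease|the test is positive) = 11/53 ≈ 20.75%


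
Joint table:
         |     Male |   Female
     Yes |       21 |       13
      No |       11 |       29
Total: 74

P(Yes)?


P(Yes) = (21+13)/74 = 34/74 = 17/37

P(Yes) = 17/37 ≈ 45.95%


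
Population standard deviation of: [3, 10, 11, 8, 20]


Mean = 52/5
  (3-52/5)²=1369/25
  (10-52/5)²=4/25
  (11-52/5)²=9/25
  (8-52/5)²=144/25
  (20-52/5)²=2304/25
Σ(x-μ)² = 766/5
σ² = (766/5)/5 = 766/25

σ = √(766/25) ≈ 5.5353


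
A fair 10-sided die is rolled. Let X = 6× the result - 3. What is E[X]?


E[die] = (1+10)/2 = 11/2
E[X] = 6×11/2 - 3 = 30

E[X] = 30


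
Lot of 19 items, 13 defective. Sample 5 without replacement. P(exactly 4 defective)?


Hypergeometric: C(13,4)×C(6,1)/C(19,5)
= 715×6/11628 = 715/1938

P(X=4) = 715/1938 ≈ 36.89%


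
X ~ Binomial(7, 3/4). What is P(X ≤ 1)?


P(X ≤ 1) = Σ P(X=i) for i=0..1
P(X=0) = 1/16384
P(X=1) = 21/16384
Sum = 11/8192

P(X ≤ 1) = 11/8192 ≈ 0.13%


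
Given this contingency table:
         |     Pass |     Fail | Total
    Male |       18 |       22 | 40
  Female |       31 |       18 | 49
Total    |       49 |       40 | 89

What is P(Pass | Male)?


P(Pass | Male) = 18/(18+22) = 18/40 = 9/20

P(Pass|Male) = 9/20 ≈ 45.00%


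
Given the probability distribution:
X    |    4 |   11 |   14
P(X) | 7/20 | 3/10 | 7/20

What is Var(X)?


E[X] = 48/5
E[X²] = 221/2
Var(X) = E[X²] - (E[X])² = 221/2 - 2304/25 = 917/50

Var(X) = 917/50 ≈ 18.3400


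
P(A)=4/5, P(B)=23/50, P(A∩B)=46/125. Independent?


P(A)×P(B) = 46/125
P(A∩B) = 46/125
Equal ✓ → Independent

Yes, independent


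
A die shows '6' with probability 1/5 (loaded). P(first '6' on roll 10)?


Geometric: P(X=10) = (1-p)^(k-1)×p = (4/5)^9×1/5 = 262144/9765625

P(X=10) = 262144/9765625 ≈ 2.68%


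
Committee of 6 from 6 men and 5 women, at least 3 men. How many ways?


Count by #men:
  3M,3W: C(6,3)×C(5,3)=200
  4M,2W: C(6,4)×C(5,2)=150
  5M,1W: C(6,5)×C(5,1)=30
  6M,0W: C(6,6)×C(5,0)=1
Total = 381

381


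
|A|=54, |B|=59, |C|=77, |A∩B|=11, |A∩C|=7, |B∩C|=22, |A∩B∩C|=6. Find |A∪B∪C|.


|A∪B∪C| = 54+59+77-11-7-22+6 = 156

|A∪B∪C| = 156


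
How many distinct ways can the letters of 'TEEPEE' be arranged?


Letters: 6, freq: {'T': 1, 'E': 4, 'P': 1}
6!/(1!×4!×1!) = 720/24 = 30

30


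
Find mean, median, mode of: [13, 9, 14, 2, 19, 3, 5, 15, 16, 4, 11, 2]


Sorted: [2, 2, 3, 4, 5, 9, 11, 13, 14, 15, 16, 19]
Mean = 113/12
Median = 10
Freq: {13: 1, 9: 1, 14: 1, 2: 2, 19: 1, 3: 1, 5: 1, 15: 1, 16: 1, 4: 1, 11: 1}
Mode: [2]

Mean=113/12, Median=10, Mode=2


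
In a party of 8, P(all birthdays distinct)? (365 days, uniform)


P(all different) = Π(365-i)/365 for i=0..7
= (365/365)×(364/365)×...×(358/365)
= 0.925665

P ≈ 0.9257 ≈ 92.57%


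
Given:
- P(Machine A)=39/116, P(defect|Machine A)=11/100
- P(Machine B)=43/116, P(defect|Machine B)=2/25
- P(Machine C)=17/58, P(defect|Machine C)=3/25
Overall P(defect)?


P(B) = Σ P(B|Aᵢ)×P(Aᵢ)
  11/100×39/116 = 429/11600
  2/25×43/116 = 43/1450
  3/25×17/58 = 51/1450
Sum = 1181/11600

P(defect) = 1181/11600 ≈ 10.18%


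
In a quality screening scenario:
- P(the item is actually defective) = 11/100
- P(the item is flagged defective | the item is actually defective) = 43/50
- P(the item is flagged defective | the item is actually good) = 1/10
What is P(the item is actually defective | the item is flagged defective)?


Using Bayes' theorem:
P(A|B) = P(B|A)·P(A) / P(B)

P(the item is flagged defective) = 43/50 × 11/100 + 1/10 × 89/100
= 473/5000 + 89/1000 = 459/2500

P(the item is actually defective|the item is flagged defective) = (473/5000) / (459/2500) = 473/918

P(the item is actually defective|the item is flagged defective) = 473/918 ≈ 51.53%
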